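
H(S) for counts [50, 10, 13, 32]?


Probabilities: [50/105, 10/105, 13/105, 32/105] ≈ [0.4762, 0.0952, 0.1238, 0.3048]
H = -((50/105)·log₂(50/105) + (10/105)·log₂(10/105) + (13/105)·log₂(13/105) + (32/105)·log₂(32/105))
  = 1.7284 bits

1.7284 bits


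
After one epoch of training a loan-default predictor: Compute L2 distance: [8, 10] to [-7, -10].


d = √((8+ 7)² + (10+ 10)²)
  = √(225 + 400)
  = √625 = 25.0

25.0


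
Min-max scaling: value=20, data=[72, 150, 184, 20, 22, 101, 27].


min=20, max=184
(20-20)/(184-20) = 0/164 = 0.0

0.0


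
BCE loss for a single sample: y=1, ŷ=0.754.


BCE = -[y·ln(p) + (1-y)·ln(1-p)]
= -1·ln(0.754) - 0
= -ln(0.754) = 0.2824

0.2824


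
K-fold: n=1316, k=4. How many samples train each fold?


Fold size = 1316/4 = 329
Training per fold = 1316 - 329 = 987

987


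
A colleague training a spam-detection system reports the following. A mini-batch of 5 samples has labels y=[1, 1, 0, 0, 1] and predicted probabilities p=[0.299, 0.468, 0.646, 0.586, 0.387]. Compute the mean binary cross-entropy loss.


L[0] = -ln(0.299) = 1.2073
L[1] = -ln(0.468) = 0.7593
L[2] = -ln(1-0.646) = -ln(0.354) = 1.0385
L[3] = -ln(1-0.586) = -ln(0.414) = 0.8819
L[4] = -ln(0.387) = 0.9493
mean = (1.2073 + 0.7593 + 1.0385 + 0.8819 + 0.9493)/5 = 0.9673

0.9673


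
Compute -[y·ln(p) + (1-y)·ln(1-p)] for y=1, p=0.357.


BCE = -[y·ln(p) + (1-y)·ln(1-p)]
= -1·ln(0.357) - 0
= -ln(0.357) = 1.03

1.03


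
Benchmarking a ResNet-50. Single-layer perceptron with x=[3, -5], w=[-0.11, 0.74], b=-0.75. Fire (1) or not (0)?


z = (3)·(-0.11) + (-5)·(0.74) - 0.75
  = -4.78
step(z) = 0 (z<0)

0


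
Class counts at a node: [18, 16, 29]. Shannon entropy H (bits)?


Probabilities: [18/63, 16/63, 29/63] ≈ [0.2857, 0.254, 0.4603]
H = -((18/63)·log₂(18/63) + (16/63)·log₂(16/63) + (29/63)·log₂(29/63))
  = 1.5338 bits

1.5338 bits


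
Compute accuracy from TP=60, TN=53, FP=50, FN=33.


Accuracy = (TP+TN)/(TP+TN+FP+FN)
= (60+53)/(196)
= 113/196 = 57.65%

57.65%


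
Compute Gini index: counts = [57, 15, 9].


Probabilities: [57/81, 15/81, 9/81] ≈ [0.7037, 0.1852, 0.1111]
Σpᵢ² = (3249 + 225 + 81)/81² = 3555/6561
Gini = 1 - Σpᵢ² = 1 - 3555/6561 = 0.4582

0.4582


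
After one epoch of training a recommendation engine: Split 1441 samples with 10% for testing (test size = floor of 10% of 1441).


Test = ⌊1441·10/100⌋ = 144
Train = 1441 - 144 = 1297

Train: 1297, Test: 144


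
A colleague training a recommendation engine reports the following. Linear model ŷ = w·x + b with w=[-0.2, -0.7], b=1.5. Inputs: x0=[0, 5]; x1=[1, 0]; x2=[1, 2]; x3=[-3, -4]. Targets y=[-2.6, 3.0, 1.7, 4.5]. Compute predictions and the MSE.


ŷ0 = (-0.2)·(0) + (-0.7)·(5) + 1.5 = -2.0
ŷ1 = (-0.2)·(1) + (-0.7)·(0) + 1.5 = 1.3
ŷ2 = (-0.2)·(1) + (-0.7)·(2) + 1.5 = -0.1
ŷ3 = (-0.2)·(-3) + (-0.7)·(-4) + 1.5 = 4.9
errors² = [0.36, 2.89, 3.24, 0.16]
MSE = 6.6500/4 = 1.6625

1.6625


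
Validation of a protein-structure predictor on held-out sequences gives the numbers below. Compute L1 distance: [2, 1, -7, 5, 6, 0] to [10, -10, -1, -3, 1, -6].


d = |2-10| + |1+ 10| + |-7+ 1| + |5+ 3| + |6-1| + |0+ 6|
  = 8 + 11 + 6 + 8 + 5 + 6
  = 44

44


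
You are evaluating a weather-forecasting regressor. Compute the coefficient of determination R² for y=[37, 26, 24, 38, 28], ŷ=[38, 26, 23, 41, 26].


ȳ = 30.6
SS_res = Σ(y-ŷ)² = 15
SS_tot = Σ(y-ȳ)² = 167.2
R² = 1 - SS_res/SS_tot = 1 - 0.0897 = 0.9103

0.9103


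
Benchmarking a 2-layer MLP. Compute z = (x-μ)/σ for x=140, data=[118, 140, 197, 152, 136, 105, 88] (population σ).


μ = 133.7143, σ = 32.8317
z = (140 - 133.7143)/32.8317 = 0.1915

0.1915


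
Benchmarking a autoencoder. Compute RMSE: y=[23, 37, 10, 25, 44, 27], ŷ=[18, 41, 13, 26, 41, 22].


MSE = 85/6 = 14.1667
RMSE = √(85/6) = 3.7639

3.7639


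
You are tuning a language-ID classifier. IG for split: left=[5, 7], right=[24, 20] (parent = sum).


Parent = [29, 27], H_parent = 0.9991
H_left = 0.9799 (n=12), H_right = 0.994 (n=44)
H_children = (12/56)·0.9799 + (44/56)·0.994 = 0.991
IG = 0.9991 - 0.991 = 0.0081

0.0081


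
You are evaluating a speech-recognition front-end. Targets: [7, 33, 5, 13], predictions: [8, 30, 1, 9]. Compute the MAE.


Absolute errors: |7-8|=1, |33-30|=3, |5-1|=4, |13-9|=4
Sum = 12
MAE = 12/4 = 3

3


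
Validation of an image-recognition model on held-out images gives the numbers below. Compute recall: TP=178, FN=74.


Recall = TP/(TP+FN)
= 178/(178+74)
= 178/252 = 70.63%

70.63%


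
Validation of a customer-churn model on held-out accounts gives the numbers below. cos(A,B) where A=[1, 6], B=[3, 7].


A·B = 1·3 + 6·7 = 45
‖A‖ = √37 = 6.0828, ‖B‖ = √58 = 7.6158
cos = 45/(√37·√58) = 45/√2146 = 0.9714

0.9714


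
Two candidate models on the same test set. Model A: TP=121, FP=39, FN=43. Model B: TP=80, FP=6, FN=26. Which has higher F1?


Model A: P=121/160=0.7562, R=121/164=0.7378, F1=2PR/(P+R)=2TP/(2TP+FP+FN)=242/324=0.7469
Model B: P=80/86=0.9302, R=80/106=0.7547, F1=2PR/(P+R)=2TP/(2TP+FP+FN)=160/192=0.8333
0.7469 < 0.8333 → Model B

Model B


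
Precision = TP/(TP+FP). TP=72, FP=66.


Precision = TP/(TP+FP)
= 72/(72+66)
= 72/138 = 52.17%

52.17%


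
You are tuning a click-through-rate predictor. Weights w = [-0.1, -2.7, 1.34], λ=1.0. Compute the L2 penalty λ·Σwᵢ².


‖w‖₂² = (-0.1)² + (-2.7)² + (1.34)²
     = 0.01 + 7.29 + 1.7956
     = 9.0956
λ·‖w‖₂² = 1.0·9.0956 = 9.0956

9.0956


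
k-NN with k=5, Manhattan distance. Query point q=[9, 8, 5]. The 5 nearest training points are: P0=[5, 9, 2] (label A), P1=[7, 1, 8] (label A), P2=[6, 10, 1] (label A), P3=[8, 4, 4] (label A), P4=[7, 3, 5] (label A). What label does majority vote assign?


d(q,P0) = 8  (label A)
d(q,P1) = 12  (label A)
d(q,P2) = 9  (label A)
d(q,P3) = 6  (label A)
d(q,P4) = 7  (label A)
Votes: A=5, B=0
Majority → A

A


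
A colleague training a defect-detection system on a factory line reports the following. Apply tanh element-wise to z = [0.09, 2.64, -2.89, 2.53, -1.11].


tanh(0.09) = 0.0898
tanh(2.64) = 0.9899
tanh(-2.89) = -0.9938
tanh(2.53) = 0.9874
tanh(-1.11) = -0.8041
result = [0.0898, 0.9899, -0.9938, 0.9874, -0.8041]

[0.0898, 0.9899, -0.9938, 0.9874, -0.8041]


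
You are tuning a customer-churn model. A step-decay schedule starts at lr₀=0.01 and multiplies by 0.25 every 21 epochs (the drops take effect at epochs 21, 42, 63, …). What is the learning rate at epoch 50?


n_drops = ⌊50/21⌋ = 2
lr = 0.01·0.25^2 = 0.01·0.0625 = 0.000625

0.000625


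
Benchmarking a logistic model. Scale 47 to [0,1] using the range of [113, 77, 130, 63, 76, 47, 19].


min=19, max=130
(47-19)/(130-19) = 28/111 = 0.2523

0.2523


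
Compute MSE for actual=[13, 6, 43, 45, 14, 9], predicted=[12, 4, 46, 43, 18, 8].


Squared errors: (13-12)²=1, (6-4)²=4, (43-46)²=9, (45-43)²=4, (14-18)²=16, (9-8)²=1
Sum = 35
MSE = 35/6 = 35/6

35/6


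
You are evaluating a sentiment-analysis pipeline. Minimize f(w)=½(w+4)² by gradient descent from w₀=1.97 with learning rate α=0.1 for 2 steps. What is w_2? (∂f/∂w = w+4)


step 1: grad = 1.97+4 = 5.97; w = 1.97 - 0.1·(5.97) = 1.373
step 2: grad = 1.373+4 = 5.373; w = 1.373 - 0.1·(5.373) = 0.8357

0.8357


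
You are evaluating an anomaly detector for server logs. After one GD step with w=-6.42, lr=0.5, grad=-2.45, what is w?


w_new = w - α·∇
= -6.42 - 0.5·-2.45
= -6.42 + 1.225
= -5.195

-5.195


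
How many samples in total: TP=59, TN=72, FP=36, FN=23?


Total = TP + TN + FP + FN
= 59 + 72 + 36 + 23
= 190
(Predicted positive: 95, predicted negative: 95)

190


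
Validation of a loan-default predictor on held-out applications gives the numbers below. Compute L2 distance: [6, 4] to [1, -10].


d = √((6-1)² + (4+ 10)²)
  = √(25 + 196)
  = √221 = 14.8661

14.8661


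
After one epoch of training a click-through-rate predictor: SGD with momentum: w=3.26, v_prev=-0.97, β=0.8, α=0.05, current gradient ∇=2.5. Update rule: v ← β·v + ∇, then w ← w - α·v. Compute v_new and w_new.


v_new = 0.8·-0.97 + 2.5 = -0.776 + 2.5 = 1.724
w_new = 3.26 - 0.05·1.724 = 3.26 - 0.0862 = 3.1738

v_new=1.724, w_new=3.1738


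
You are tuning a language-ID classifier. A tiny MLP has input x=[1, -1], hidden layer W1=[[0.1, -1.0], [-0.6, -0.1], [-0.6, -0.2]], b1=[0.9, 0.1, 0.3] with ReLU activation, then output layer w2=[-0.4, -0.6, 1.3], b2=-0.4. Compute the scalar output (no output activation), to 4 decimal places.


z1[0] = (0.1)·(1) + (-1.0)·(-1) + 0.9 = 2.0
z1[1] = (-0.6)·(1) + (-0.1)·(-1) + 0.1 = -0.4
z1[2] = (-0.6)·(1) + (-0.2)·(-1) + 0.3 = -0.1
h = ReLU(z1) = [2.0, 0.0, 0.0]
output = (-0.4)·(2.0) + (-0.6)·(0.0) + (1.3)·(0.0) - 0.4 = -1.2

-1.2


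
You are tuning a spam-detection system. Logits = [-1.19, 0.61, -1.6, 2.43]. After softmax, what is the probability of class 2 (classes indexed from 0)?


Exponentials: e^-1.19=0.3042, e^0.61=1.8404, e^-1.6=0.2019, e^2.43=11.3589
Sum = 13.7054
Softmax = [0.0222, 0.1343, 0.0147, 0.8288]
p[2] = 0.2019/13.7054 = 0.0147

0.0147


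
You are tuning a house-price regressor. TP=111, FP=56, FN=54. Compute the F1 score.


Precision = 111/167 = 0.6647
Recall = 111/165 = 0.6727
F1 = 2·P·R/(P+R) = 2·TP/(2·TP+FP+FN) = 222/(222+56+54) = 222/332 = 0.6687

0.6687


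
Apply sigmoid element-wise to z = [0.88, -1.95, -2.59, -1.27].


σ(0.88) = 1/(1+e^-0.88) = 0.7068
σ(-1.95) = 1/(1+e^1.95) = 0.1246
σ(-2.59) = 1/(1+e^2.59) = 0.0698
σ(-1.27) = 1/(1+e^1.27) = 0.2193
result = [0.7068, 0.1246, 0.0698, 0.2193]

[0.7068, 0.1246, 0.0698, 0.2193]


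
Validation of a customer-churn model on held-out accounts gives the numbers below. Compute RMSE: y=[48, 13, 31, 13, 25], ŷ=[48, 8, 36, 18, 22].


MSE = 84/5 = 16.8
RMSE = √(84/5) = 4.0988

4.0988


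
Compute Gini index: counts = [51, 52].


Probabilities: [51/103, 52/103] ≈ [0.4951, 0.5049]
Σpᵢ² = (2601 + 2704)/103² = 5305/10609
Gini = 1 - Σpᵢ² = 1 - 5305/10609 = 0.5

0.5


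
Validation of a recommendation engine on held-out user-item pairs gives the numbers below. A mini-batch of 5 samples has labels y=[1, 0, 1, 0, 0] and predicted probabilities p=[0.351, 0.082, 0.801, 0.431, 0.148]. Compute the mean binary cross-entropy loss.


L[0] = -ln(0.351) = 1.047
L[1] = -ln(1-0.082) = -ln(0.918) = 0.0856
L[2] = -ln(0.801) = 0.2219
L[3] = -ln(1-0.431) = -ln(0.569) = 0.5639
L[4] = -ln(1-0.148) = -ln(0.852) = 0.1602
mean = (1.047 + 0.0856 + 0.2219 + 0.5639 + 0.1602)/5 = 0.4157

0.4157


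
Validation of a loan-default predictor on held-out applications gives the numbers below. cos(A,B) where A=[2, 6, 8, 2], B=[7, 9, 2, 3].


A·B = 2·7 + 6·9 + 8·2 + 2·3 = 90
‖A‖ = √108 = 10.3923, ‖B‖ = √143 = 11.9583
cos = 90/(√108·√143) = 90/√15444 = 0.7242

0.7242


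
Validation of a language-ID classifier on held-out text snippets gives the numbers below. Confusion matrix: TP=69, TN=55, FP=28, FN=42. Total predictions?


Total = TP + TN + FP + FN
= 69 + 55 + 28 + 42
= 194
(Predicted positive: 97, predicted negative: 97)

194


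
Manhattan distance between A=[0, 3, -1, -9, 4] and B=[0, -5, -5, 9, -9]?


d = |0-0| + |3+ 5| + |-1+ 5| + |-9-9| + |4+ 9|
  = 0 + 8 + 4 + 18 + 13
  = 43

43


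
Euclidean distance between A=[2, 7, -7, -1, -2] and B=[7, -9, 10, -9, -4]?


d = √((2-7)² + (7+ 9)² + (-7-10)² + (-1+ 9)² + (-2+ 4)²)
  = √(25 + 256 + 289 + 64 + 4)
  = √638 = 25.2587

25.2587


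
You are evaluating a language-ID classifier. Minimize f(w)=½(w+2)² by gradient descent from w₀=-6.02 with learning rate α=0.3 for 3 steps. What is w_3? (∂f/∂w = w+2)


step 1: grad = -6.02+2 = -4.02; w = -6.02 - 0.3·(-4.02) = -4.814
step 2: grad = -4.814+2 = -2.814; w = -4.814 - 0.3·(-2.814) = -3.9698
step 3: grad = -3.9698+2 = -1.9698; w = -3.9698 - 0.3·(-1.9698) = -3.37886

-3.37886


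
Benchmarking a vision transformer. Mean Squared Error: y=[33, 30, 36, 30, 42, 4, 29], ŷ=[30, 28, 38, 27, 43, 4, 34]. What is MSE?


Squared errors: (33-30)²=9, (30-28)²=4, (36-38)²=4, (30-27)²=9, (42-43)²=1, (4-4)²=0, (29-34)²=25
Sum = 52
MSE = 52/7 = 52/7

52/7


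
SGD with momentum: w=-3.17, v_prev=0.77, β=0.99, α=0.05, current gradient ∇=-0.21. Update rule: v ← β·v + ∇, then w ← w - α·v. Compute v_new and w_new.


v_new = 0.99·0.77 - 0.21 = 0.7623 - 0.21 = 0.5523
w_new = -3.17 - 0.05·0.5523 = -3.17 - 0.027615 = -3.197615

v_new=0.5523, w_new=-3.197615


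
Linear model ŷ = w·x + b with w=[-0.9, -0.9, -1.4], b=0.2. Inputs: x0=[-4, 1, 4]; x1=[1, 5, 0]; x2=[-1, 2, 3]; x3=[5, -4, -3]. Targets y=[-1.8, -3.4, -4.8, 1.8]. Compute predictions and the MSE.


ŷ0 = (-0.9)·(-4) + (-0.9)·(1) + (-1.4)·(4) + 0.2 = -2.7
ŷ1 = (-0.9)·(1) + (-0.9)·(5) + (-1.4)·(0) + 0.2 = -5.2
ŷ2 = (-0.9)·(-1) + (-0.9)·(2) + (-1.4)·(3) + 0.2 = -4.9
ŷ3 = (-0.9)·(5) + (-0.9)·(-4) + (-1.4)·(-3) + 0.2 = 3.5
errors² = [0.81, 3.24, 0.01, 2.89]
MSE = 6.9500/4 = 1.7375

1.7375


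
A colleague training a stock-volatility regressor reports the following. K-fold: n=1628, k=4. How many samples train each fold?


Fold size = 1628/4 = 407
Training per fold = 1628 - 407 = 1221

1221


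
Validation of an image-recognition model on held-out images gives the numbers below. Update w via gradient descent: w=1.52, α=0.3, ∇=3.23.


w_new = w - α·∇
= 1.52 - 0.3·3.23
= 1.52 - 0.969
= 0.551

0.551


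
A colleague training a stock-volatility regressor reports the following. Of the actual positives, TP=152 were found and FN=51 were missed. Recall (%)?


Recall = TP/(TP+FN)
= 152/(152+51)
= 152/203 = 74.88%

74.88%


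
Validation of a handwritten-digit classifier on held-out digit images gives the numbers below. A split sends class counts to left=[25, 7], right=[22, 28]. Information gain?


Parent = [47, 35], H_parent = 0.9845
H_left = 0.7579 (n=32), H_right = 0.9896 (n=50)
H_children = (32/82)·0.7579 + (50/82)·0.9896 = 0.8992
IG = 0.9845 - 0.8992 = 0.0853

0.0853


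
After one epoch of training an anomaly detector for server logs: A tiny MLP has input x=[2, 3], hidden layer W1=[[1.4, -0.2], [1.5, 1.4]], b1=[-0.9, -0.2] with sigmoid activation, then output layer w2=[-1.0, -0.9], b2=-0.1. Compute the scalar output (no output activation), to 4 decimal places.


z1[0] = (1.4)·(2) + (-0.2)·(3) - 0.9 = 1.3
z1[1] = (1.5)·(2) + (1.4)·(3) - 0.2 = 7.0
h = sigmoid(z1) = [0.7858, 0.9991]
output = (-1.0)·(0.7858) + (-0.9)·(0.9991) - 0.1 = -1.785

-1.785


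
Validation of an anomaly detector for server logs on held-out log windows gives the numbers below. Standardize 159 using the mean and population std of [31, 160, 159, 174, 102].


μ = 125.2, σ = 53.1917
z = (159 - 125.2)/53.1917 = 0.6354

0.6354


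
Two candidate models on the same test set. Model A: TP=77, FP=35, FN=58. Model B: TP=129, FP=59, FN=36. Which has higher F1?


Model A: P=77/112=0.6875, R=77/135=0.5704, F1=2PR/(P+R)=2TP/(2TP+FP+FN)=154/247=0.6235
Model B: P=129/188=0.6862, R=129/165=0.7818, F1=2PR/(P+R)=2TP/(2TP+FP+FN)=258/353=0.7309
0.6235 < 0.7309 → Model B

Model B


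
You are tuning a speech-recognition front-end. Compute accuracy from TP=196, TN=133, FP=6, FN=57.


Accuracy = (TP+TN)/(TP+TN+FP+FN)
= (196+133)/(392)
= 329/392 = 83.93%

83.93%


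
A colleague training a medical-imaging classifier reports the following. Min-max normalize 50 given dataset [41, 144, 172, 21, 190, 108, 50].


min=21, max=190
(50-21)/(190-21) = 29/169 = 0.1716

0.1716


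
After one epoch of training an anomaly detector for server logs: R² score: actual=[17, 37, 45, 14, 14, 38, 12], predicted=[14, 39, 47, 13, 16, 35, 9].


ȳ = 25.2857
SS_res = Σ(y-ŷ)² = 40
SS_tot = Σ(y-ȳ)² = 1187.43
R² = 1 - SS_res/SS_tot = 1 - 0.0337 = 0.9663

0.9663


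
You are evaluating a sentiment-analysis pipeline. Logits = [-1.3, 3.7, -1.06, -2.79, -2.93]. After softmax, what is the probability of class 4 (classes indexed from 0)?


Exponentials: e^-1.3=0.2725, e^3.7=40.4473, e^-1.06=0.3465, e^-2.79=0.0614, e^-2.93=0.0534
Sum = 41.1811
Softmax = [0.0066, 0.9822, 0.0084, 0.0015, 0.0013]
p[4] = 0.0534/41.1811 = 0.0013

0.0013


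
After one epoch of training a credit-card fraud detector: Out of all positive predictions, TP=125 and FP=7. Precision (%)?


Precision = TP/(TP+FP)
= 125/(125+7)
= 125/132 = 94.7%

94.7%


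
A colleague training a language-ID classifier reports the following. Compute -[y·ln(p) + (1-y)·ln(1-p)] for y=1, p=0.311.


BCE = -[y·ln(p) + (1-y)·ln(1-p)]
= -1·ln(0.311) - 0
= -ln(0.311) = 1.168

1.168


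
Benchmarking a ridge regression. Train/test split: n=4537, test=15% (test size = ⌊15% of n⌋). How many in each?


Test = ⌊4537·15/100⌋ = 680
Train = 4537 - 680 = 3857

Train: 3857, Test: 680


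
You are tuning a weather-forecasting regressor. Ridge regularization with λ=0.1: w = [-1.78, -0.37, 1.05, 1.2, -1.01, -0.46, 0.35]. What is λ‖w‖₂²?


‖w‖₂² = (-1.78)² + (-0.37)² + (1.05)² + (1.2)² + (-1.01)² + (-0.46)² + (0.35)²
     = 3.1684 + 0.1369 + 1.1025 + 1.44 + 1.0201 + 0.2116 + 0.1225
     = 7.202
λ·‖w‖₂² = 0.1·7.202 = 0.7202

0.7202


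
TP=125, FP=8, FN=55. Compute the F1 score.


Precision = 125/133 = 0.9398
Recall = 125/180 = 0.6944
F1 = 2·P·R/(P+R) = 2·TP/(2·TP+FP+FN) = 250/(250+8+55) = 250/313 = 0.7987

0.7987


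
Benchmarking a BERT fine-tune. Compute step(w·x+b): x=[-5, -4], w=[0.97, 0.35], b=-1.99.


z = (-5)·(0.97) + (-4)·(0.35) - 1.99
  = -8.24
step(z) = 0 (z<0)

0


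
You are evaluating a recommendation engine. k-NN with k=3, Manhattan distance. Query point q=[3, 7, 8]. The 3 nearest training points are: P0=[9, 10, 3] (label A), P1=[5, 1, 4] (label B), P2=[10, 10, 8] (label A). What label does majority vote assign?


d(q,P0) = 14  (label A)
d(q,P1) = 12  (label B)
d(q,P2) = 10  (label A)
Votes: A=2, B=1
Majority → A

A


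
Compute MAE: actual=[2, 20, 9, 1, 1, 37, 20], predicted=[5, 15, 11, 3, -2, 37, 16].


Absolute errors: |2-5|=3, |20-15|=5, |9-11|=2, |1-3|=2, |1+ 2|=3, |37-37|=0, |20-16|=4
Sum = 19
MAE = 19/7 = 19/7

19/7


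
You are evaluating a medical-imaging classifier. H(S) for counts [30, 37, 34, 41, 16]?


Probabilities: [30/158, 37/158, 34/158, 41/158, 16/158] ≈ [0.1899, 0.2342, 0.2152, 0.2595, 0.1013]
H = -((30/158)·log₂(30/158) + (37/158)·log₂(37/158) + (34/158)·log₂(34/158) + (41/158)·log₂(41/158) + (16/158)·log₂(16/158))
  = 2.2621 bits

2.2621 bits


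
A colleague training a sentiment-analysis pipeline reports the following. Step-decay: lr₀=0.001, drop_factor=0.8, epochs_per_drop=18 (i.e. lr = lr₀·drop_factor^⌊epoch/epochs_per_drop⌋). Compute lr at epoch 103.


n_drops = ⌊103/18⌋ = 5
lr = 0.001·0.8^5 = 0.001·0.32768 = 0.00032768

0.00032768


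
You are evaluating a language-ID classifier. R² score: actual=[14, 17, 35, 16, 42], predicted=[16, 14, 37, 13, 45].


ȳ = 24.8
SS_res = Σ(y-ŷ)² = 35
SS_tot = Σ(y-ȳ)² = 654.8
R² = 1 - SS_res/SS_tot = 1 - 0.0535 = 0.9465

0.9465


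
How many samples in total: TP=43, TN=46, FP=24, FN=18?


Total = TP + TN + FP + FN
= 43 + 46 + 24 + 18
= 131
(Predicted positive: 67, predicted negative: 64)

131


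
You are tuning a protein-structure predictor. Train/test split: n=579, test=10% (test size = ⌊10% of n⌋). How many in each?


Test = ⌊579·10/100⌋ = 57
Train = 579 - 57 = 522

Train: 522, Test: 57


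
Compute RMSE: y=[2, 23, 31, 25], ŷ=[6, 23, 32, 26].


MSE = 18/4 = 4.5
RMSE = √(18/4) = 2.1213

2.1213


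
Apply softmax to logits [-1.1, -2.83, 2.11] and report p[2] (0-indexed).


Exponentials: e^-1.1=0.3329, e^-2.83=0.059, e^2.11=8.2482
Sum = 8.6401
Softmax = [0.0385, 0.0068, 0.9546]
p[2] = 8.2482/8.6401 = 0.9546

0.9546


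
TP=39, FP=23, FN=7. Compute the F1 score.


Precision = 39/62 = 0.629
Recall = 39/46 = 0.8478
F1 = 2·P·R/(P+R) = 2·TP/(2·TP+FP+FN) = 78/(78+23+7) = 78/108 = 0.7222

0.7222


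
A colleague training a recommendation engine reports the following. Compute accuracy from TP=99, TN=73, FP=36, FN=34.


Accuracy = (TP+TN)/(TP+TN+FP+FN)
= (99+73)/(242)
= 172/242 = 71.07%

71.07%


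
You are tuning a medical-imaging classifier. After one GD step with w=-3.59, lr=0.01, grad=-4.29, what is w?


w_new = w - α·∇
= -3.59 - 0.01·-4.29
= -3.59 + 0.0429
= -3.5471

-3.5471


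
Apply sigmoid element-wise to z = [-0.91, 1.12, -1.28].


σ(-0.91) = 1/(1+e^0.91) = 0.287
σ(1.12) = 1/(1+e^-1.12) = 0.754
σ(-1.28) = 1/(1+e^1.28) = 0.2176
result = [0.287, 0.754, 0.2176]

[0.287, 0.754, 0.2176]


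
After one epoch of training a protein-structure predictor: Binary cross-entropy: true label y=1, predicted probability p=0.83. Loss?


BCE = -[y·ln(p) + (1-y)·ln(1-p)]
= -1·ln(0.83) - 0
= -ln(0.83) = 0.1863

0.1863


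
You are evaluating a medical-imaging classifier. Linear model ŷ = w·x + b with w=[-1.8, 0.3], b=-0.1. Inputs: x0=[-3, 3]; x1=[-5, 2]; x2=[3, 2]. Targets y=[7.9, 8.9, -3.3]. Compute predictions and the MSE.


ŷ0 = (-1.8)·(-3) + (0.3)·(3) - 0.1 = 6.2
ŷ1 = (-1.8)·(-5) + (0.3)·(2) - 0.1 = 9.5
ŷ2 = (-1.8)·(3) + (0.3)·(2) - 0.1 = -4.9
errors² = [2.89, 0.36, 2.56]
MSE = 5.8100/3 = 1.9367

1.9367


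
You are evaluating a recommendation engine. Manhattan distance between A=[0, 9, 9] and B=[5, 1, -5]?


d = |0-5| + |9-1| + |9+ 5|
  = 5 + 8 + 14
  = 27

27


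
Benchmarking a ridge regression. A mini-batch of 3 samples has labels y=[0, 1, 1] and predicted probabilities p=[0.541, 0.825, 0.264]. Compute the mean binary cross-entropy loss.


L[0] = -ln(1-0.541) = -ln(0.459) = 0.7787
L[1] = -ln(0.825) = 0.1924
L[2] = -ln(0.264) = 1.3318
mean = (0.7787 + 0.1924 + 1.3318)/3 = 0.7676

0.7676


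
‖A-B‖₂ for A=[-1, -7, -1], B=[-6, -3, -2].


d = √((-1+ 6)² + (-7+ 3)² + (-1+ 2)²)
  = √(25 + 16 + 1)
  = √42 = 6.4807

6.4807


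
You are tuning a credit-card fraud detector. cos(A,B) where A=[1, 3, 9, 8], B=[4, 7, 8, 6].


A·B = 1·4 + 3·7 + 9·8 + 8·6 = 145
‖A‖ = √155 = 12.4499, ‖B‖ = √165 = 12.8452
cos = 145/(√155·√165) = 145/√25575 = 0.9067

0.9067


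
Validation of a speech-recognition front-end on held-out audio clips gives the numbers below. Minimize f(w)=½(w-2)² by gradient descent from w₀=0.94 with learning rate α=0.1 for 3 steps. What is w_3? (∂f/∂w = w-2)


step 1: grad = 0.94-2 = -1.06; w = 0.94 - 0.1·(-1.06) = 1.046
step 2: grad = 1.046-2 = -0.954; w = 1.046 - 0.1·(-0.954) = 1.1414
step 3: grad = 1.1414-2 = -0.8586; w = 1.1414 - 0.1·(-0.8586) = 1.22726

1.22726


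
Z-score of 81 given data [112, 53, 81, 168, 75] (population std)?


μ = 97.8, σ = 39.8467
z = (81 - 97.8)/39.8467 = -0.4216

-0.4216


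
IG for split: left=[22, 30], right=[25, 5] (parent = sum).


Parent = [47, 35], H_parent = 0.9845
H_left = 0.9829 (n=52), H_right = 0.65 (n=30)
H_children = (52/82)·0.9829 + (30/82)·0.65 = 0.8611
IG = 0.9845 - 0.8611 = 0.1234

0.1234


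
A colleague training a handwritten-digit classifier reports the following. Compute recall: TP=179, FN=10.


Recall = TP/(TP+FN)
= 179/(179+10)
= 179/189 = 94.71%

94.71%


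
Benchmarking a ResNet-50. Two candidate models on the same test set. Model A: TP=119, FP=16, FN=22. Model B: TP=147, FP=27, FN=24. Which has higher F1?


Model A: P=119/135=0.8815, R=119/141=0.844, F1=2PR/(P+R)=2TP/(2TP+FP+FN)=238/276=0.8623
Model B: P=147/174=0.8448, R=147/171=0.8596, F1=2PR/(P+R)=2TP/(2TP+FP+FN)=294/345=0.8522
0.8623 > 0.8522 → Model A

Model A


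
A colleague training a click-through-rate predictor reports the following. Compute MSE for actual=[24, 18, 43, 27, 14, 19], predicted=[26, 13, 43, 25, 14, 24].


Squared errors: (24-26)²=4, (18-13)²=25, (43-43)²=0, (27-25)²=4, (14-14)²=0, (19-24)²=25
Sum = 58
MSE = 58/6 = 29/3

29/3


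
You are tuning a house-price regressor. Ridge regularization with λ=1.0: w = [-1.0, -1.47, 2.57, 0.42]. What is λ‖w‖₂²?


‖w‖₂² = (-1.0)² + (-1.47)² + (2.57)² + (0.42)²
     = 1 + 2.1609 + 6.6049 + 0.1764
     = 9.9422
λ·‖w‖₂² = 1.0·9.9422 = 9.9422

9.9422


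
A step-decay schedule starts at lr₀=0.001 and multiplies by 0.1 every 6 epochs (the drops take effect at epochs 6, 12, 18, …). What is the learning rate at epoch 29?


n_drops = ⌊29/6⌋ = 4
lr = 0.001·0.1^4 = 0.001·0.0001 = 0.0000001

0.0000001


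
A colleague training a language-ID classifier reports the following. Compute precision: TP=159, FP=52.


Precision = TP/(TP+FP)
= 159/(159+52)
= 159/211 = 75.36%

75.36%


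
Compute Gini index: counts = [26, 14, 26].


Probabilities: [26/66, 14/66, 26/66] ≈ [0.3939, 0.2121, 0.3939]
Σpᵢ² = (676 + 196 + 676)/66² = 1548/4356
Gini = 1 - Σpᵢ² = 1 - 1548/4356 = 0.6446

0.6446


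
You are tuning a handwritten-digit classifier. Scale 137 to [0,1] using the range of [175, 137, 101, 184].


min=101, max=184
(137-101)/(184-101) = 36/83 = 0.4337

0.4337


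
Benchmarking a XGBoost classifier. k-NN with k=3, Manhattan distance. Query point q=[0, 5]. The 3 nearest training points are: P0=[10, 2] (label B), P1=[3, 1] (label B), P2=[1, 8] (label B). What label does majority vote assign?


d(q,P0) = 13  (label B)
d(q,P1) = 7  (label B)
d(q,P2) = 4  (label B)
Votes: A=0, B=3
Majority → B

B


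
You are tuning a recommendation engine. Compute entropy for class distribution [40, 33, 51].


Probabilities: [40/124, 33/124, 51/124] ≈ [0.3226, 0.2661, 0.4113]
H = -((40/124)·log₂(40/124) + (33/124)·log₂(33/124) + (51/124)·log₂(51/124))
  = 1.562 bits

1.562 bits


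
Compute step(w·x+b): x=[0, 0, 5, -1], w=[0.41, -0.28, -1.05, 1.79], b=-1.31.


z = (0)·(0.41) + (0)·(-0.28) + (5)·(-1.05) + (-1)·(1.79) - 1.31
  = -8.35
step(z) = 0 (z<0)

0


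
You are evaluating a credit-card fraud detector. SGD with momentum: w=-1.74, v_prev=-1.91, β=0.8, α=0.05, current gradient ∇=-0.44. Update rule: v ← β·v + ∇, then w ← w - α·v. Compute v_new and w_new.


v_new = 0.8·-1.91 - 0.44 = -1.528 - 0.44 = -1.968
w_new = -1.74 - 0.05·-1.968 = -1.74 + 0.0984 = -1.6416

v_new=-1.968, w_new=-1.6416


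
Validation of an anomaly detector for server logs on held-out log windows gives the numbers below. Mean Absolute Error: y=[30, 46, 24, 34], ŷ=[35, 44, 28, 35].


Absolute errors: |30-35|=5, |46-44|=2, |24-28|=4, |34-35|=1
Sum = 12
MAE = 12/4 = 3

3


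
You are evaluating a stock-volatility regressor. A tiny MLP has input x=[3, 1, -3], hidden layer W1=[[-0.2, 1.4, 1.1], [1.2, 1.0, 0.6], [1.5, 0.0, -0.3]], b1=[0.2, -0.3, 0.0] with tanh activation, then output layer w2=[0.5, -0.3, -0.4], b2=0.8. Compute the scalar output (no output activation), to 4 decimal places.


z1[0] = (-0.2)·(3) + (1.4)·(1) + (1.1)·(-3) + 0.2 = -2.3
z1[1] = (1.2)·(3) + (1.0)·(1) + (0.6)·(-3) - 0.3 = 2.5
z1[2] = (1.5)·(3) + (0.0)·(1) + (-0.3)·(-3) + 0.0 = 5.4
h = tanh(z1) = [-0.9801, 0.9866, 1.0]
output = (0.5)·(-0.9801) + (-0.3)·(0.9866) + (-0.4)·(1.0) + 0.8 = -0.386

-0.386


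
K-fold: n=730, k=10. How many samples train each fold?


Fold size = 730/10 = 73
Training per fold = 730 - 73 = 657

657


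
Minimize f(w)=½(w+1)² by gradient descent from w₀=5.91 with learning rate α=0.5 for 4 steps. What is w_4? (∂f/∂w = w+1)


step 1: grad = 5.91+1 = 6.91; w = 5.91 - 0.5·(6.91) = 2.455
step 2: grad = 2.455+1 = 3.455; w = 2.455 - 0.5·(3.455) = 0.7275
step 3: grad = 0.7275+1 = 1.7275; w = 0.7275 - 0.5·(1.7275) = -0.13625
step 4: grad = -0.13625+1 = 0.86375; w = -0.13625 - 0.5·(0.86375) = -0.568125

-0.568125


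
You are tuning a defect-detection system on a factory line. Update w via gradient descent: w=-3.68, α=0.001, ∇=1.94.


w_new = w - α·∇
= -3.68 - 0.001·1.94
= -3.68 - 0.00194
= -3.68194

-3.68194


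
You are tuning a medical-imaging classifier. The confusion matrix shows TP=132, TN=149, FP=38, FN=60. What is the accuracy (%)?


Accuracy = (TP+TN)/(TP+TN+FP+FN)
= (132+149)/(379)
= 281/379 = 74.14%

74.14%


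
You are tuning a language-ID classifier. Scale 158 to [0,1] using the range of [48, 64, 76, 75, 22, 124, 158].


min=22, max=158
(158-22)/(158-22) = 136/136 = 1.0

1.0


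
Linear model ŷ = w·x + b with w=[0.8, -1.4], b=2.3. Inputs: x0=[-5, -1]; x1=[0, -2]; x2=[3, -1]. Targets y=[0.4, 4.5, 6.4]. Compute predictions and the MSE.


ŷ0 = (0.8)·(-5) + (-1.4)·(-1) + 2.3 = -0.3
ŷ1 = (0.8)·(0) + (-1.4)·(-2) + 2.3 = 5.1
ŷ2 = (0.8)·(3) + (-1.4)·(-1) + 2.3 = 6.1
errors² = [0.49, 0.36, 0.09]
MSE = 0.9400/3 = 0.3133

0.3133


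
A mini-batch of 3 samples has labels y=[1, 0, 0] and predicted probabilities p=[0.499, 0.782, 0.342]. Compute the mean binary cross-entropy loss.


L[0] = -ln(0.499) = 0.6951
L[1] = -ln(1-0.782) = -ln(0.218) = 1.5233
L[2] = -ln(1-0.342) = -ln(0.658) = 0.4186
mean = (0.6951 + 1.5233 + 0.4186)/3 = 0.879

0.879


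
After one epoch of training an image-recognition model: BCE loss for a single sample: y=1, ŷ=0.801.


BCE = -[y·ln(p) + (1-y)·ln(1-p)]
= -1·ln(0.801) - 0
= -ln(0.801) = 0.2219

0.2219


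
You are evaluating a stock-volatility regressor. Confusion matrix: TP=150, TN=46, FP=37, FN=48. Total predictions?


Total = TP + TN + FP + FN
= 150 + 46 + 37 + 48
= 281
(Predicted positive: 187, predicted negative: 94)

281


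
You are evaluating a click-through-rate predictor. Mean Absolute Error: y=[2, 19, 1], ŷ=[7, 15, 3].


Absolute errors: |2-7|=5, |19-15|=4, |1-3|=2
Sum = 11
MAE = 11/3 = 11/3

11/3


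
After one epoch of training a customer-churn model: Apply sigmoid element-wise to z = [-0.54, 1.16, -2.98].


σ(-0.54) = 1/(1+e^0.54) = 0.3682
σ(1.16) = 1/(1+e^-1.16) = 0.7613
σ(-2.98) = 1/(1+e^2.98) = 0.0483
result = [0.3682, 0.7613, 0.0483]

[0.3682, 0.7613, 0.0483]


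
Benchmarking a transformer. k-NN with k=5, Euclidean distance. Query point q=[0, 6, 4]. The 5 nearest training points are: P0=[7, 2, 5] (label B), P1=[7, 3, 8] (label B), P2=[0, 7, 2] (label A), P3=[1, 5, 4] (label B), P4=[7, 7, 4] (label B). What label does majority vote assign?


d(q,P0) = 8.124  (label B)
d(q,P1) = 8.6023  (label B)
d(q,P2) = 2.2361  (label A)
d(q,P3) = 1.4142  (label B)
d(q,P4) = 7.0711  (label B)
Votes: A=1, B=4
Majority → B

B


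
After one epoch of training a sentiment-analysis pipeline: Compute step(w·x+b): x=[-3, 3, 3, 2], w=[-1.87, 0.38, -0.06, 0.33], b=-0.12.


z = (-3)·(-1.87) + (3)·(0.38) + (3)·(-0.06) + (2)·(0.33) - 0.12
  = 7.11
step(z) = 1 (z≥0)

1


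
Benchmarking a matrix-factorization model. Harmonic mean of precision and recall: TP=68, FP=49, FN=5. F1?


Precision = 68/117 = 0.5812
Recall = 68/73 = 0.9315
F1 = 2·P·R/(P+R) = 2·TP/(2·TP+FP+FN) = 136/(136+49+5) = 136/190 = 0.7158

0.7158


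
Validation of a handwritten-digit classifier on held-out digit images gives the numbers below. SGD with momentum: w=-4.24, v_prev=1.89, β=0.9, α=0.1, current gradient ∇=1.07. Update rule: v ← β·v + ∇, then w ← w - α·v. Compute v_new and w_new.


v_new = 0.9·1.89 + 1.07 = 1.701 + 1.07 = 2.771
w_new = -4.24 - 0.1·2.771 = -4.24 - 0.2771 = -4.5171

v_new=2.771, w_new=-4.5171


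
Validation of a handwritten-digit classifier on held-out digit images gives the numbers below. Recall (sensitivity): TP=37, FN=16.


Recall = TP/(TP+FN)
= 37/(37+16)
= 37/53 = 69.81%

69.81%


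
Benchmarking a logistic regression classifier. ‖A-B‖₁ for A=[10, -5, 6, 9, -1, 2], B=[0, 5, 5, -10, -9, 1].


d = |10-0| + |-5-5| + |6-5| + |9+ 10| + |-1+ 9| + |2-1|
  = 10 + 10 + 1 + 19 + 8 + 1
  = 49

49


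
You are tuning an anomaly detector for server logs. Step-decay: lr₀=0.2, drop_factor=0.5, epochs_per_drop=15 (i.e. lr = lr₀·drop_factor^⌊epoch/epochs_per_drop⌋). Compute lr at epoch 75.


n_drops = ⌊75/15⌋ = 5
lr = 0.2·0.5^5 = 0.2·0.03125 = 0.00625

0.00625


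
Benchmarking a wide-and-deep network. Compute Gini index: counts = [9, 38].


Probabilities: [9/47, 38/47] ≈ [0.1915, 0.8085]
Σpᵢ² = (81 + 1444)/47² = 1525/2209
Gini = 1 - Σpᵢ² = 1 - 1525/2209 = 0.3096

0.3096


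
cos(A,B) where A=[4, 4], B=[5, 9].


A·B = 4·5 + 4·9 = 56
‖A‖ = √32 = 5.6569, ‖B‖ = √106 = 10.2956
cos = 56/(√32·√106) = 56/√3392 = 0.9615

0.9615


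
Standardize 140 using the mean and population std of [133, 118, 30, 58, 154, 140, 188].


μ = 117.2857, σ = 51.0538
z = (140 - 117.2857)/51.0538 = 0.4449

0.4449


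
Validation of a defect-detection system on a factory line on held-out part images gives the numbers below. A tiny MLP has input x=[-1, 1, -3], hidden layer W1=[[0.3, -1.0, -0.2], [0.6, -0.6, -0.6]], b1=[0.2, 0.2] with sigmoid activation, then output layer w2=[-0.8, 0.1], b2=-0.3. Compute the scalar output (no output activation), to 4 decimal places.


z1[0] = (0.3)·(-1) + (-1.0)·(1) + (-0.2)·(-3) + 0.2 = -0.5
z1[1] = (0.6)·(-1) + (-0.6)·(1) + (-0.6)·(-3) + 0.2 = 0.8
h = sigmoid(z1) = [0.3775, 0.69]
output = (-0.8)·(0.3775) + (0.1)·(0.69) - 0.3 = -0.533

-0.533


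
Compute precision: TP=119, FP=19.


Precision = TP/(TP+FP)
= 119/(119+19)
= 119/138 = 86.23%

86.23%


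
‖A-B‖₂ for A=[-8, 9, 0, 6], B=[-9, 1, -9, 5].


d = √((-8+ 9)² + (9-1)² + (0+ 9)² + (6-5)²)
  = √(1 + 64 + 81 + 1)
  = √147 = 12.1244

12.1244


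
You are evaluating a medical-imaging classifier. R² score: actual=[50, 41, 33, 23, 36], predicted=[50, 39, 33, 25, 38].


ȳ = 36.6
SS_res = Σ(y-ŷ)² = 12
SS_tot = Σ(y-ȳ)² = 397.2
R² = 1 - SS_res/SS_tot = 1 - 0.0302 = 0.9698

0.9698


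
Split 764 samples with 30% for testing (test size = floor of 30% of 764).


Test = ⌊764·30/100⌋ = 229
Train = 764 - 229 = 535

Train: 535, Test: 229


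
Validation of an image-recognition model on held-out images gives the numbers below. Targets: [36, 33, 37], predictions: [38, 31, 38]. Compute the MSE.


Squared errors: (36-38)²=4, (33-31)²=4, (37-38)²=1
Sum = 9
MSE = 9/3 = 3

3


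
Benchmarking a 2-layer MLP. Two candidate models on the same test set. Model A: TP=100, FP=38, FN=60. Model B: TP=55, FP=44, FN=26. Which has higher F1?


Model A: P=100/138=0.7246, R=100/160=0.625, F1=2PR/(P+R)=2TP/(2TP+FP+FN)=200/298=0.6711
Model B: P=55/99=0.5556, R=55/81=0.679, F1=2PR/(P+R)=2TP/(2TP+FP+FN)=110/180=0.6111
0.6711 > 0.6111 → Model A

Model A


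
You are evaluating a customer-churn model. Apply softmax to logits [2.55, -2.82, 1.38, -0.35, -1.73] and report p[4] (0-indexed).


Exponentials: e^2.55=12.8071, e^-2.82=0.0596, e^1.38=3.9749, e^-0.35=0.7047, e^-1.73=0.1773
Sum = 17.7236
Softmax = [0.7226, 0.0034, 0.2243, 0.0398, 0.01]
p[4] = 0.1773/17.7236 = 0.01

0.01


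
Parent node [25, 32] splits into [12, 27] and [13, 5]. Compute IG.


Parent = [25, 32], H_parent = 0.9891
H_left = 0.8905 (n=39), H_right = 0.8524 (n=18)
H_children = (39/57)·0.8905 + (18/57)·0.8524 = 0.8785
IG = 0.9891 - 0.8785 = 0.1106

0.1106


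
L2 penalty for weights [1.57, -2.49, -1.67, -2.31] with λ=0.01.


‖w‖₂² = (1.57)² + (-2.49)² + (-1.67)² + (-2.31)²
     = 2.4649 + 6.2001 + 2.7889 + 5.3361
     = 16.79
λ·‖w‖₂² = 0.01·16.79 = 0.1679

0.1679


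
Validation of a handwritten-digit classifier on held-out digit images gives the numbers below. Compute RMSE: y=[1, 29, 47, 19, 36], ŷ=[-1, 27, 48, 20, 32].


MSE = 26/5 = 5.2
RMSE = √(26/5) = 2.2804

2.2804


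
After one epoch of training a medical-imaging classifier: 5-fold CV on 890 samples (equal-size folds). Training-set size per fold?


Fold size = 890/5 = 178
Training per fold = 890 - 178 = 712

712


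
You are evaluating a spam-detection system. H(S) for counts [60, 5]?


Probabilities: [60/65, 5/65] ≈ [0.9231, 0.0769]
H = -((60/65)·log₂(60/65) + (5/65)·log₂(5/65))
  = 0.3912 bits

0.3912 bits


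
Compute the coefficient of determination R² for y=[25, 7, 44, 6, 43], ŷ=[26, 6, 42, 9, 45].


ȳ = 25
SS_res = Σ(y-ŷ)² = 19
SS_tot = Σ(y-ȳ)² = 1370
R² = 1 - SS_res/SS_tot = 1 - 0.0139 = 0.9861

0.9861


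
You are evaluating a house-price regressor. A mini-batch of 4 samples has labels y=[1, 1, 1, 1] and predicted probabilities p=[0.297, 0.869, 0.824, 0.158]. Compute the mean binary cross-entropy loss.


L[0] = -ln(0.297) = 1.214
L[1] = -ln(0.869) = 0.1404
L[2] = -ln(0.824) = 0.1936
L[3] = -ln(0.158) = 1.8452
mean = (1.214 + 0.1404 + 0.1936 + 1.8452)/4 = 0.8483

0.8483


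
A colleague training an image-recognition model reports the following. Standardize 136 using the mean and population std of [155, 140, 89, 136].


μ = 130, σ = 24.7083
z = (136 - 130)/24.7083 = 0.2428

0.2428


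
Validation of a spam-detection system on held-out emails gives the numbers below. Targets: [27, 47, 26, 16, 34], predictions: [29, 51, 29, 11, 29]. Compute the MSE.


Squared errors: (27-29)²=4, (47-51)²=16, (26-29)²=9, (16-11)²=25, (34-29)²=25
Sum = 79
MSE = 79/5 = 79/5

79/5


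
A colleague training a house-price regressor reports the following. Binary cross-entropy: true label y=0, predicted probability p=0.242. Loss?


BCE = -[y·ln(p) + (1-y)·ln(1-p)]
= -0 - 1·ln(1-0.242)
= -ln(0.758) = 0.2771

0.2771


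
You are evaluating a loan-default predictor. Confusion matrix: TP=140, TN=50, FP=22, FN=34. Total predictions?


Total = TP + TN + FP + FN
= 140 + 50 + 22 + 34
= 246
(Predicted positive: 162, predicted negative: 84)

246


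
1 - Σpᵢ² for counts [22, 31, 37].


Probabilities: [22/90, 31/90, 37/90] ≈ [0.2444, 0.3444, 0.4111]
Σpᵢ² = (484 + 961 + 1369)/90² = 2814/8100
Gini = 1 - Σpᵢ² = 1 - 2814/8100 = 0.6526

0.6526


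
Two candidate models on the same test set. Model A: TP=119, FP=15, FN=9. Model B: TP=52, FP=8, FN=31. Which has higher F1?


Model A: P=119/134=0.8881, R=119/128=0.9297, F1=2PR/(P+R)=2TP/(2TP+FP+FN)=238/262=0.9084
Model B: P=52/60=0.8667, R=52/83=0.6265, F1=2PR/(P+R)=2TP/(2TP+FP+FN)=104/143=0.7273
0.9084 > 0.7273 → Model A

Model A


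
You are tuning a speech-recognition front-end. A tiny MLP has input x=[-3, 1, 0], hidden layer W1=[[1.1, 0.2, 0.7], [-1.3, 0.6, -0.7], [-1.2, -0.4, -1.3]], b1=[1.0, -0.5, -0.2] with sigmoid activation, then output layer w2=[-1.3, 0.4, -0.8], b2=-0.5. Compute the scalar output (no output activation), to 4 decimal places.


z1[0] = (1.1)·(-3) + (0.2)·(1) + (0.7)·(0) + 1.0 = -2.1
z1[1] = (-1.3)·(-3) + (0.6)·(1) + (-0.7)·(0) - 0.5 = 4.0
z1[2] = (-1.2)·(-3) + (-0.4)·(1) + (-1.3)·(0) - 0.2 = 3.0
h = sigmoid(z1) = [0.1091, 0.982, 0.9526]
output = (-1.3)·(0.1091) + (0.4)·(0.982) + (-0.8)·(0.9526) - 0.5 = -1.0111

-1.0111


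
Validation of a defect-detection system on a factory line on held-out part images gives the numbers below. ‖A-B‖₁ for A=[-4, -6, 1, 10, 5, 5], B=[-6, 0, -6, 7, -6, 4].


d = |-4+ 6| + |-6-0| + |1+ 6| + |10-7| + |5+ 6| + |5-4|
  = 2 + 6 + 7 + 3 + 11 + 1
  = 30

30


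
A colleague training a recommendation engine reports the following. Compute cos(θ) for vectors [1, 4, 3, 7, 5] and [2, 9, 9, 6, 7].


A·B = 1·2 + 4·9 + 3·9 + 7·6 + 5·7 = 142
‖A‖ = √100 = 10, ‖B‖ = √251 = 15.843
cos = 142/(√100·√251) = 142/√25100 = 0.8963

0.8963


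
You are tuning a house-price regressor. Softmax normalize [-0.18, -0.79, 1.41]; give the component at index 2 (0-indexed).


Exponentials: e^-0.18=0.8353, e^-0.79=0.4538, e^1.41=4.096
Sum = 5.3851
Softmax = [0.1551, 0.0843, 0.7606]
p[2] = 4.096/5.3851 = 0.7606

0.7606


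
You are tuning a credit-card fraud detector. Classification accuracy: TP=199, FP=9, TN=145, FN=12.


Accuracy = (TP+TN)/(TP+TN+FP+FN)
= (199+145)/(365)
= 344/365 = 94.25%

94.25%
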